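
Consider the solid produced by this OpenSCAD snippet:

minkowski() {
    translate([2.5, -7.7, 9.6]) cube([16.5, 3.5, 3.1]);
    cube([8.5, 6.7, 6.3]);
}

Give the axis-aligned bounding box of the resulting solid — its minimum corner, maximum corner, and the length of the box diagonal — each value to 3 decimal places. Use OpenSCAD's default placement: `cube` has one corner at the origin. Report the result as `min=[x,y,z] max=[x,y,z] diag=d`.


A = translate([2.5, -7.7, 9.6]) cube([16.5, 3.5, 3.1]) → bbox [2.5,-7.7,9.6] .. [19,-4.2,12.7]
B = cube([8.5, 6.7, 6.3]) → bbox [0,0,0] .. [8.5,6.7,6.3]
lo = A.lo+B.lo = [2.5+0, -7.7+0, 9.6+0] = [2.500,-7.700,9.600]
hi = A.hi+B.hi = [19+8.5, -4.2+6.7, 12.7+6.3] = [27.500,2.500,19.000]
diag = √(25²+10.2²+9.4²) = √817.4 = 28.590

min=[2.500,-7.700,9.600] max=[27.500,2.500,19.000] diag=28.590


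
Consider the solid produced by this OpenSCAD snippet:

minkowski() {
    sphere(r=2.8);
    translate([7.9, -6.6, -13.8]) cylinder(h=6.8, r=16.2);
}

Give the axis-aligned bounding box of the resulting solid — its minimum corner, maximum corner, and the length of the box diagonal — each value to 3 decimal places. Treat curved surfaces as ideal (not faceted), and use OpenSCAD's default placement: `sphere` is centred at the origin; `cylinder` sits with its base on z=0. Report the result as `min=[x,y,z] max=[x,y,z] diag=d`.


min=[-11.100,-25.600,-16.600] max=[26.900,12.400,-4.200] diag=55.152

A = translate([7.9, -6.6, -13.8]) cylinder(h=6.8, r=16.2) → bbox [-8.3,-22.8,-13.8] .. [24.1,9.6,-7]
B = sphere(r=2.8) → bbox [-2.8,-2.8,-2.8] .. [2.8,2.8,2.8]
lo = A.lo+B.lo = [-8.3-2.8, -22.8-2.8, -13.8-2.8] = [-11.100,-25.600,-16.600]
hi = A.hi+B.hi = [24.1+2.8, 9.6+2.8, -7+2.8] = [26.900,12.400,-4.200]
diag = √(38²+38²+12.4²) = √3041.76 = 55.152


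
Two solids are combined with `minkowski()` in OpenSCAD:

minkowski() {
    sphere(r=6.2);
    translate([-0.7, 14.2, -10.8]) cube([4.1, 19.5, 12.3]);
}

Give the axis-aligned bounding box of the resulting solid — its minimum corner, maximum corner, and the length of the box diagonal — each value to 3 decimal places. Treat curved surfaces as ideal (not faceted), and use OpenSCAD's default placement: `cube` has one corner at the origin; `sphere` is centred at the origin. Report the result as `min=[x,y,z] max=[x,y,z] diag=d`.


min=[-6.900,8.000,-17.000] max=[9.600,39.900,7.700] diag=43.588

A = translate([-0.7, 14.2, -10.8]) cube([4.1, 19.5, 12.3]) → bbox [-0.7,14.2,-10.8] .. [3.4,33.7,1.5]
B = sphere(r=6.2) → bbox [-6.2,-6.2,-6.2] .. [6.2,6.2,6.2]
lo = A.lo+B.lo = [-0.7-6.2, 14.2-6.2, -10.8-6.2] = [-6.900,8.000,-17.000]
hi = A.hi+B.hi = [3.4+6.2, 33.7+6.2, 1.5+6.2] = [9.600,39.900,7.700]
diag = √(16.5²+31.9²+24.7²) = √1899.95 = 43.588


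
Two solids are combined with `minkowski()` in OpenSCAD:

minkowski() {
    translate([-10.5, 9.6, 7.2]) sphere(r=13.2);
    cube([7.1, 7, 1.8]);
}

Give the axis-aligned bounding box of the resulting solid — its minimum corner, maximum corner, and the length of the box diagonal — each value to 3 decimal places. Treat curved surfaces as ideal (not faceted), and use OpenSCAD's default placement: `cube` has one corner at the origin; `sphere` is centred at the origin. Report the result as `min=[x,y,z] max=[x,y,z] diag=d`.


min=[-23.700,-3.600,-6.000] max=[9.800,29.800,22.200] diag=55.073

A = translate([-10.5, 9.6, 7.2]) sphere(r=13.2) → bbox [-23.7,-3.6,-6] .. [2.7,22.8,20.4]
B = cube([7.1, 7, 1.8]) → bbox [0,0,0] .. [7.1,7,1.8]
lo = A.lo+B.lo = [-23.7+0, -3.6+0, -6+0] = [-23.700,-3.600,-6.000]
hi = A.hi+B.hi = [2.7+7.1, 22.8+7, 20.4+1.8] = [9.800,29.800,22.200]
diag = √(33.5²+33.4²+28.2²) = √3033.05 = 55.073


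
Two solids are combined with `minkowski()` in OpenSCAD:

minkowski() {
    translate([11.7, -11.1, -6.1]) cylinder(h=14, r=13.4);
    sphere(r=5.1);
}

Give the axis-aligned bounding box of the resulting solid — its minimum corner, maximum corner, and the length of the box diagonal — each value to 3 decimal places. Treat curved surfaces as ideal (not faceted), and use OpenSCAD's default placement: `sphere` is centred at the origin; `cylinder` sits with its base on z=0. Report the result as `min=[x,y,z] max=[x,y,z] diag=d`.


min=[-6.800,-29.600,-11.200] max=[30.200,7.400,13.000] diag=57.651

A = translate([11.7, -11.1, -6.1]) cylinder(h=14, r=13.4) → bbox [-1.7,-24.5,-6.1] .. [25.1,2.3,7.9]
B = sphere(r=5.1) → bbox [-5.1,-5.1,-5.1] .. [5.1,5.1,5.1]
lo = A.lo+B.lo = [-1.7-5.1, -24.5-5.1, -6.1-5.1] = [-6.800,-29.600,-11.200]
hi = A.hi+B.hi = [25.1+5.1, 2.3+5.1, 7.9+5.1] = [30.200,7.400,13.000]
diag = √(37²+37²+24.2²) = √3323.64 = 57.651


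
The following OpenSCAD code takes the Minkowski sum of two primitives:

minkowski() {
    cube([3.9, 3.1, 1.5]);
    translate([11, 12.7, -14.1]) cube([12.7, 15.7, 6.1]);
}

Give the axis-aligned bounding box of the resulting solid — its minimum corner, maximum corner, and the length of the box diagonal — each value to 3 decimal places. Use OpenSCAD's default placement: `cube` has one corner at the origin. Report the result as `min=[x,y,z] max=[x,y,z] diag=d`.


A = translate([11, 12.7, -14.1]) cube([12.7, 15.7, 6.1]) → bbox [11,12.7,-14.1] .. [23.7,28.4,-8]
B = cube([3.9, 3.1, 1.5]) → bbox [0,0,0] .. [3.9,3.1,1.5]
lo = A.lo+B.lo = [11+0, 12.7+0, -14.1+0] = [11.000,12.700,-14.100]
hi = A.hi+B.hi = [23.7+3.9, 28.4+3.1, -8+1.5] = [27.600,31.500,-6.500]
diag = √(16.6²+18.8²+7.6²) = √686.76 = 26.206

min=[11.000,12.700,-14.100] max=[27.600,31.500,-6.500] diag=26.206


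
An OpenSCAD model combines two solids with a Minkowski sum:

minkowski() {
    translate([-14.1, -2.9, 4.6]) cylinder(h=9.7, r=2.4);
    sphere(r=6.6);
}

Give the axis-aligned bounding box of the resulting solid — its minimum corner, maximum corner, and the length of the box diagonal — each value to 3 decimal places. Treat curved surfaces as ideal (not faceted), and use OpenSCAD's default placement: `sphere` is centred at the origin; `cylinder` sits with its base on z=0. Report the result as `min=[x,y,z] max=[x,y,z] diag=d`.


min=[-23.100,-11.900,-2.000] max=[-5.100,6.100,20.900] diag=34.240

A = translate([-14.1, -2.9, 4.6]) cylinder(h=9.7, r=2.4) → bbox [-16.5,-5.3,4.6] .. [-11.7,-0.5,14.3]
B = sphere(r=6.6) → bbox [-6.6,-6.6,-6.6] .. [6.6,6.6,6.6]
lo = A.lo+B.lo = [-16.5-6.6, -5.3-6.6, 4.6-6.6] = [-23.100,-11.900,-2.000]
hi = A.hi+B.hi = [-11.7+6.6, -0.5+6.6, 14.3+6.6] = [-5.100,6.100,20.900]
diag = √(18²+18²+22.9²) = √1172.41 = 34.240


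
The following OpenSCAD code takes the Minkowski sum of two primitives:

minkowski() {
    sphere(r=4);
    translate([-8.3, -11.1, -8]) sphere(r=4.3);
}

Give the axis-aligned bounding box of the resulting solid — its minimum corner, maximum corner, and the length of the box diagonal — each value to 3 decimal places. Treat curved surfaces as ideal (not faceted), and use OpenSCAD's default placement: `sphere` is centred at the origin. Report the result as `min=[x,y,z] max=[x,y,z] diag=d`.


A = translate([-8.3, -11.1, -8]) sphere(r=4.3) → bbox [-12.6,-15.4,-12.3] .. [-4,-6.8,-3.7]
B = sphere(r=4) → bbox [-4,-4,-4] .. [4,4,4]
lo = A.lo+B.lo = [-12.6-4, -15.4-4, -12.3-4] = [-16.600,-19.400,-16.300]
hi = A.hi+B.hi = [-4+4, -6.8+4, -3.7+4] = [0.000,-2.800,0.300]
diag = √(16.6²+16.6²+16.6²) = √826.68 = 28.752

min=[-16.600,-19.400,-16.300] max=[0.000,-2.800,0.300] diag=28.752


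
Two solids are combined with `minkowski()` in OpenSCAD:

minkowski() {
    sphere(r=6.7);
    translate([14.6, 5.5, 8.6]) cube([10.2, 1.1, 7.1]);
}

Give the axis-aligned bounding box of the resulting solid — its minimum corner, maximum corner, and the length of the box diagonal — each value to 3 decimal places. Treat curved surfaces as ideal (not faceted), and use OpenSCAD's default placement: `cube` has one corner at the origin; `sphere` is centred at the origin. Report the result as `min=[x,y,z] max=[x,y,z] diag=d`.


min=[7.900,-1.200,1.900] max=[31.500,13.300,22.400] diag=34.460

A = translate([14.6, 5.5, 8.6]) cube([10.2, 1.1, 7.1]) → bbox [14.6,5.5,8.6] .. [24.8,6.6,15.7]
B = sphere(r=6.7) → bbox [-6.7,-6.7,-6.7] .. [6.7,6.7,6.7]
lo = A.lo+B.lo = [14.6-6.7, 5.5-6.7, 8.6-6.7] = [7.900,-1.200,1.900]
hi = A.hi+B.hi = [24.8+6.7, 6.6+6.7, 15.7+6.7] = [31.500,13.300,22.400]
diag = √(23.6²+14.5²+20.5²) = √1187.46 = 34.460


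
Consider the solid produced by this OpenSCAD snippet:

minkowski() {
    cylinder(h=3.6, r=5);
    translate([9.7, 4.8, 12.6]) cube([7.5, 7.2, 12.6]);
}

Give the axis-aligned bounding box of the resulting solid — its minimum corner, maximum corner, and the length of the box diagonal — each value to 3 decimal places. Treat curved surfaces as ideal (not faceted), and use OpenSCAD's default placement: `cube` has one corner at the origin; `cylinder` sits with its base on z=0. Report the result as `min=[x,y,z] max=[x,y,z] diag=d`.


min=[4.700,-0.200,12.600] max=[22.200,17.000,28.800] diag=29.403

A = translate([9.7, 4.8, 12.6]) cube([7.5, 7.2, 12.6]) → bbox [9.7,4.8,12.6] .. [17.2,12,25.2]
B = cylinder(h=3.6, r=5) → bbox [-5,-5,0] .. [5,5,3.6]
lo = A.lo+B.lo = [9.7-5, 4.8-5, 12.6+0] = [4.700,-0.200,12.600]
hi = A.hi+B.hi = [17.2+5, 12+5, 25.2+3.6] = [22.200,17.000,28.800]
diag = √(17.5²+17.2²+16.2²) = √864.53 = 29.403


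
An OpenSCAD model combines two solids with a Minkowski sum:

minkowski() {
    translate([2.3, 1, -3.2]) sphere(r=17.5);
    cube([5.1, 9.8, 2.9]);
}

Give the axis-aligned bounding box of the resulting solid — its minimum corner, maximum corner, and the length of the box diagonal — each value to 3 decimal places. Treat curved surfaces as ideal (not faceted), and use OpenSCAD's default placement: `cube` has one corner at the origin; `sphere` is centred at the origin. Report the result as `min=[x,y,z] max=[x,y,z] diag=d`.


A = translate([2.3, 1, -3.2]) sphere(r=17.5) → bbox [-15.2,-16.5,-20.7] .. [19.8,18.5,14.3]
B = cube([5.1, 9.8, 2.9]) → bbox [0,0,0] .. [5.1,9.8,2.9]
lo = A.lo+B.lo = [-15.2+0, -16.5+0, -20.7+0] = [-15.200,-16.500,-20.700]
hi = A.hi+B.hi = [19.8+5.1, 18.5+9.8, 14.3+2.9] = [24.900,28.300,17.200]
diag = √(40.1²+44.8²+37.9²) = √5051.46 = 71.074

min=[-15.200,-16.500,-20.700] max=[24.900,28.300,17.200] diag=71.074


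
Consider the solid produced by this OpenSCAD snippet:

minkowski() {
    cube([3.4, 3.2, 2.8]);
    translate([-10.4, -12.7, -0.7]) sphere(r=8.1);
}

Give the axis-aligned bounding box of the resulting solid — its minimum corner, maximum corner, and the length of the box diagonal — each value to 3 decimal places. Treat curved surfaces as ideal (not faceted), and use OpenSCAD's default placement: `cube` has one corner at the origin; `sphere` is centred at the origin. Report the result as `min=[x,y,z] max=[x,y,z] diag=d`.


A = translate([-10.4, -12.7, -0.7]) sphere(r=8.1) → bbox [-18.5,-20.8,-8.8] .. [-2.3,-4.6,7.4]
B = cube([3.4, 3.2, 2.8]) → bbox [0,0,0] .. [3.4,3.2,2.8]
lo = A.lo+B.lo = [-18.5+0, -20.8+0, -8.8+0] = [-18.500,-20.800,-8.800]
hi = A.hi+B.hi = [-2.3+3.4, -4.6+3.2, 7.4+2.8] = [1.100,-1.400,10.200]
diag = √(19.6²+19.4²+19²) = √1121.52 = 33.489

min=[-18.500,-20.800,-8.800] max=[1.100,-1.400,10.200] diag=33.489


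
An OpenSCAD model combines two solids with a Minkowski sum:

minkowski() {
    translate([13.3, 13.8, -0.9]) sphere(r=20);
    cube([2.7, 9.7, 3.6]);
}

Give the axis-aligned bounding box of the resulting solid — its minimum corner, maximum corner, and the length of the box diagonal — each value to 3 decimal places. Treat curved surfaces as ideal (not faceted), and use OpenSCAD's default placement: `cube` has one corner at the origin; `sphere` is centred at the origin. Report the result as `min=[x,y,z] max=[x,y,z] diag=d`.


A = translate([13.3, 13.8, -0.9]) sphere(r=20) → bbox [-6.7,-6.2,-20.9] .. [33.3,33.8,19.1]
B = cube([2.7, 9.7, 3.6]) → bbox [0,0,0] .. [2.7,9.7,3.6]
lo = A.lo+B.lo = [-6.7+0, -6.2+0, -20.9+0] = [-6.700,-6.200,-20.900]
hi = A.hi+B.hi = [33.3+2.7, 33.8+9.7, 19.1+3.6] = [36.000,43.500,22.700]
diag = √(42.7²+49.7²+43.6²) = √6194.34 = 78.704

min=[-6.700,-6.200,-20.900] max=[36.000,43.500,22.700] diag=78.704


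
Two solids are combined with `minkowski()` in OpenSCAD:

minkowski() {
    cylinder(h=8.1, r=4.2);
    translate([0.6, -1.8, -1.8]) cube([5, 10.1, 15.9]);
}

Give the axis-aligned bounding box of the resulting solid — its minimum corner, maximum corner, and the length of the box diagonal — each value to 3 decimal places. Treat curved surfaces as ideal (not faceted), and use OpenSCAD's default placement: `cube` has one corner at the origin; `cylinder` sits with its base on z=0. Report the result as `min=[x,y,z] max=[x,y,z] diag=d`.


min=[-3.600,-6.000,-1.800] max=[9.800,12.500,22.200] diag=33.133

A = translate([0.6, -1.8, -1.8]) cube([5, 10.1, 15.9]) → bbox [0.6,-1.8,-1.8] .. [5.6,8.3,14.1]
B = cylinder(h=8.1, r=4.2) → bbox [-4.2,-4.2,0] .. [4.2,4.2,8.1]
lo = A.lo+B.lo = [0.6-4.2, -1.8-4.2, -1.8+0] = [-3.600,-6.000,-1.800]
hi = A.hi+B.hi = [5.6+4.2, 8.3+4.2, 14.1+8.1] = [9.800,12.500,22.200]
diag = √(13.4²+18.5²+24²) = √1097.81 = 33.133


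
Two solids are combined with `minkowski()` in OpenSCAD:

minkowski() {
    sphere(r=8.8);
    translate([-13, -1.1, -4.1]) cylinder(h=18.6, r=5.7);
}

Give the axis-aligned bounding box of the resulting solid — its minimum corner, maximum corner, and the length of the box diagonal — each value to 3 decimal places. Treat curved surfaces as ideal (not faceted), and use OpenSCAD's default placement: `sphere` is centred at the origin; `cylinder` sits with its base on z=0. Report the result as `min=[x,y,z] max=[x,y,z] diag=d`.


min=[-27.500,-15.600,-12.900] max=[1.500,13.400,23.300] diag=54.703

A = translate([-13, -1.1, -4.1]) cylinder(h=18.6, r=5.7) → bbox [-18.7,-6.8,-4.1] .. [-7.3,4.6,14.5]
B = sphere(r=8.8) → bbox [-8.8,-8.8,-8.8] .. [8.8,8.8,8.8]
lo = A.lo+B.lo = [-18.7-8.8, -6.8-8.8, -4.1-8.8] = [-27.500,-15.600,-12.900]
hi = A.hi+B.hi = [-7.3+8.8, 4.6+8.8, 14.5+8.8] = [1.500,13.400,23.300]
diag = √(29²+29²+36.2²) = √2992.44 = 54.703


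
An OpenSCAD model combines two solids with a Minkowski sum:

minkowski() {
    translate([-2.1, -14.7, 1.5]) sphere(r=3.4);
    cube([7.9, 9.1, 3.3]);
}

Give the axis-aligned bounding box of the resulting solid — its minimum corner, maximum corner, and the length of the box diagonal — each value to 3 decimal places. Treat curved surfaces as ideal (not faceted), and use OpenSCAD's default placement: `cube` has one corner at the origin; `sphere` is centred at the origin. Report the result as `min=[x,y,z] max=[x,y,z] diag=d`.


A = translate([-2.1, -14.7, 1.5]) sphere(r=3.4) → bbox [-5.5,-18.1,-1.9] .. [1.3,-11.3,4.9]
B = cube([7.9, 9.1, 3.3]) → bbox [0,0,0] .. [7.9,9.1,3.3]
lo = A.lo+B.lo = [-5.5+0, -18.1+0, -1.9+0] = [-5.500,-18.100,-1.900]
hi = A.hi+B.hi = [1.3+7.9, -11.3+9.1, 4.9+3.3] = [9.200,-2.200,8.200]
diag = √(14.7²+15.9²+10.1²) = √570.91 = 23.894

min=[-5.500,-18.100,-1.900] max=[9.200,-2.200,8.200] diag=23.894


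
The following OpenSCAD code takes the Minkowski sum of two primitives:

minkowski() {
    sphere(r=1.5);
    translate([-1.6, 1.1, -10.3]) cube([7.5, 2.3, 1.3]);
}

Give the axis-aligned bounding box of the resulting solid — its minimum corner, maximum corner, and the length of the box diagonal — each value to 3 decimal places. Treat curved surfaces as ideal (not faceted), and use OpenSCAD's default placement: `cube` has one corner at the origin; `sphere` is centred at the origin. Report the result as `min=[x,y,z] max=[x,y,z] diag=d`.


A = translate([-1.6, 1.1, -10.3]) cube([7.5, 2.3, 1.3]) → bbox [-1.6,1.1,-10.3] .. [5.9,3.4,-9]
B = sphere(r=1.5) → bbox [-1.5,-1.5,-1.5] .. [1.5,1.5,1.5]
lo = A.lo+B.lo = [-1.6-1.5, 1.1-1.5, -10.3-1.5] = [-3.100,-0.400,-11.800]
hi = A.hi+B.hi = [5.9+1.5, 3.4+1.5, -9+1.5] = [7.400,4.900,-7.500]
diag = √(10.5²+5.3²+4.3²) = √156.83 = 12.523

min=[-3.100,-0.400,-11.800] max=[7.400,4.900,-7.500] diag=12.523


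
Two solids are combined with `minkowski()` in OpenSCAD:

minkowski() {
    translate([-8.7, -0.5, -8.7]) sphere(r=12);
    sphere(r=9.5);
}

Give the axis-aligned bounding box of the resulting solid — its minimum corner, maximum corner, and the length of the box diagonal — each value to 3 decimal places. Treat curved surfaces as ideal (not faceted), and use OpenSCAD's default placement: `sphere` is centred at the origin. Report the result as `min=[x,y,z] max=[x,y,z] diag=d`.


min=[-30.200,-22.000,-30.200] max=[12.800,21.000,12.800] diag=74.478

A = translate([-8.7, -0.5, -8.7]) sphere(r=12) → bbox [-20.7,-12.5,-20.7] .. [3.3,11.5,3.3]
B = sphere(r=9.5) → bbox [-9.5,-9.5,-9.5] .. [9.5,9.5,9.5]
lo = A.lo+B.lo = [-20.7-9.5, -12.5-9.5, -20.7-9.5] = [-30.200,-22.000,-30.200]
hi = A.hi+B.hi = [3.3+9.5, 11.5+9.5, 3.3+9.5] = [12.800,21.000,12.800]
diag = √(43²+43²+43²) = √5547 = 74.478


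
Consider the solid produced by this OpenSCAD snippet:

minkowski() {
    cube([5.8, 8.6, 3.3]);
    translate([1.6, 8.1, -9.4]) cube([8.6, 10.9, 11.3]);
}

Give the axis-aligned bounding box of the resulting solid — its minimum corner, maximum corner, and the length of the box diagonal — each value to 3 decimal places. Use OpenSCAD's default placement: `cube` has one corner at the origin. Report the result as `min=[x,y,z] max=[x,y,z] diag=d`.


A = translate([1.6, 8.1, -9.4]) cube([8.6, 10.9, 11.3]) → bbox [1.6,8.1,-9.4] .. [10.2,19,1.9]
B = cube([5.8, 8.6, 3.3]) → bbox [0,0,0] .. [5.8,8.6,3.3]
lo = A.lo+B.lo = [1.6+0, 8.1+0, -9.4+0] = [1.600,8.100,-9.400]
hi = A.hi+B.hi = [10.2+5.8, 19+8.6, 1.9+3.3] = [16.000,27.600,5.200]
diag = √(14.4²+19.5²+14.6²) = √800.77 = 28.298

min=[1.600,8.100,-9.400] max=[16.000,27.600,5.200] diag=28.298


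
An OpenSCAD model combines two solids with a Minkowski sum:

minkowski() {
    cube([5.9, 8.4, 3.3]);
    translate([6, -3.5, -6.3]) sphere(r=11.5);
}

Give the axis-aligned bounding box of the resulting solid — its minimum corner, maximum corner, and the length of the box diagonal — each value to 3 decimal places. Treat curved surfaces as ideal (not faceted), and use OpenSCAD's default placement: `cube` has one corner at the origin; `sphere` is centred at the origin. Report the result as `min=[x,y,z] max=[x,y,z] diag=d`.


A = translate([6, -3.5, -6.3]) sphere(r=11.5) → bbox [-5.5,-15,-17.8] .. [17.5,8,5.2]
B = cube([5.9, 8.4, 3.3]) → bbox [0,0,0] .. [5.9,8.4,3.3]
lo = A.lo+B.lo = [-5.5+0, -15+0, -17.8+0] = [-5.500,-15.000,-17.800]
hi = A.hi+B.hi = [17.5+5.9, 8+8.4, 5.2+3.3] = [23.400,16.400,8.500]
diag = √(28.9²+31.4²+26.3²) = √2512.86 = 50.128

min=[-5.500,-15.000,-17.800] max=[23.400,16.400,8.500] diag=50.128


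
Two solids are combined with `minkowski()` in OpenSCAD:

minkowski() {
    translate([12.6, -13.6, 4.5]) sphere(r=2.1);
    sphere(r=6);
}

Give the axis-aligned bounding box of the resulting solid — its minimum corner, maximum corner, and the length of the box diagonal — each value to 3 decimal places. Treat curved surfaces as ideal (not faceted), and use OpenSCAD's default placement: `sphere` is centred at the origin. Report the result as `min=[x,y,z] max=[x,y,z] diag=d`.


A = translate([12.6, -13.6, 4.5]) sphere(r=2.1) → bbox [10.5,-15.7,2.4] .. [14.7,-11.5,6.6]
B = sphere(r=6) → bbox [-6,-6,-6] .. [6,6,6]
lo = A.lo+B.lo = [10.5-6, -15.7-6, 2.4-6] = [4.500,-21.700,-3.600]
hi = A.hi+B.hi = [14.7+6, -11.5+6, 6.6+6] = [20.700,-5.500,12.600]
diag = √(16.2²+16.2²+16.2²) = √787.32 = 28.059

min=[4.500,-21.700,-3.600] max=[20.700,-5.500,12.600] diag=28.059


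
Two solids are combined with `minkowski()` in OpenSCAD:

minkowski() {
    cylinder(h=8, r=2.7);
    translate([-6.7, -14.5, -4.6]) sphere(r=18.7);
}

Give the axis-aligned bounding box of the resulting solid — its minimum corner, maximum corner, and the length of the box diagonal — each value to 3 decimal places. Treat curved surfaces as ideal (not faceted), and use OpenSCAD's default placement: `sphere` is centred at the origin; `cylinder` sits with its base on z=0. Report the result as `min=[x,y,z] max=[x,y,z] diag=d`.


min=[-28.100,-35.900,-23.300] max=[14.700,6.900,22.100] diag=75.663

A = translate([-6.7, -14.5, -4.6]) sphere(r=18.7) → bbox [-25.4,-33.2,-23.3] .. [12,4.2,14.1]
B = cylinder(h=8, r=2.7) → bbox [-2.7,-2.7,0] .. [2.7,2.7,8]
lo = A.lo+B.lo = [-25.4-2.7, -33.2-2.7, -23.3+0] = [-28.100,-35.900,-23.300]
hi = A.hi+B.hi = [12+2.7, 4.2+2.7, 14.1+8] = [14.700,6.900,22.100]
diag = √(42.8²+42.8²+45.4²) = √5724.84 = 75.663


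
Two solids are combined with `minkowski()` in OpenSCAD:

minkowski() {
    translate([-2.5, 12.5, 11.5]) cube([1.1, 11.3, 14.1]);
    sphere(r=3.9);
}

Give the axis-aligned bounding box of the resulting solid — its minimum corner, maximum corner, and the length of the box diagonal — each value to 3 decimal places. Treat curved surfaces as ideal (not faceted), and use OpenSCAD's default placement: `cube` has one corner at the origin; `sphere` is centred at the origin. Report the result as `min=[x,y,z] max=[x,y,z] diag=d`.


min=[-6.400,8.600,7.600] max=[2.500,27.700,29.500] diag=30.391

A = translate([-2.5, 12.5, 11.5]) cube([1.1, 11.3, 14.1]) → bbox [-2.5,12.5,11.5] .. [-1.4,23.8,25.6]
B = sphere(r=3.9) → bbox [-3.9,-3.9,-3.9] .. [3.9,3.9,3.9]
lo = A.lo+B.lo = [-2.5-3.9, 12.5-3.9, 11.5-3.9] = [-6.400,8.600,7.600]
hi = A.hi+B.hi = [-1.4+3.9, 23.8+3.9, 25.6+3.9] = [2.500,27.700,29.500]
diag = √(8.9²+19.1²+21.9²) = √923.63 = 30.391


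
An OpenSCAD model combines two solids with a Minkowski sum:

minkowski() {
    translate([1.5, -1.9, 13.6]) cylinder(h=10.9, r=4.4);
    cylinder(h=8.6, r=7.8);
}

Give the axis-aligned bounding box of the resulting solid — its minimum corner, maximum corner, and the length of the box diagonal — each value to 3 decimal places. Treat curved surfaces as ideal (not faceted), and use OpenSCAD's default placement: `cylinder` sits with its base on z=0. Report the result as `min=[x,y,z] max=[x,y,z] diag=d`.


min=[-10.700,-14.100,13.600] max=[13.700,10.300,33.100] diag=39.635

A = translate([1.5, -1.9, 13.6]) cylinder(h=10.9, r=4.4) → bbox [-2.9,-6.3,13.6] .. [5.9,2.5,24.5]
B = cylinder(h=8.6, r=7.8) → bbox [-7.8,-7.8,0] .. [7.8,7.8,8.6]
lo = A.lo+B.lo = [-2.9-7.8, -6.3-7.8, 13.6+0] = [-10.700,-14.100,13.600]
hi = A.hi+B.hi = [5.9+7.8, 2.5+7.8, 24.5+8.6] = [13.700,10.300,33.100]
diag = √(24.4²+24.4²+19.5²) = √1570.97 = 39.635


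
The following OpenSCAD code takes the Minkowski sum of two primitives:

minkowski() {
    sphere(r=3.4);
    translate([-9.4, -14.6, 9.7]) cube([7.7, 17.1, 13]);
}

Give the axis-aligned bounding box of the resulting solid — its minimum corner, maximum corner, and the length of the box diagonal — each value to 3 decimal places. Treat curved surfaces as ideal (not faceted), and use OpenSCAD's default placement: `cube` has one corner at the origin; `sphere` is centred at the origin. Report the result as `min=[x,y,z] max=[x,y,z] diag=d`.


min=[-12.800,-18.000,6.300] max=[1.700,5.900,26.100] diag=34.256

A = translate([-9.4, -14.6, 9.7]) cube([7.7, 17.1, 13]) → bbox [-9.4,-14.6,9.7] .. [-1.7,2.5,22.7]
B = sphere(r=3.4) → bbox [-3.4,-3.4,-3.4] .. [3.4,3.4,3.4]
lo = A.lo+B.lo = [-9.4-3.4, -14.6-3.4, 9.7-3.4] = [-12.800,-18.000,6.300]
hi = A.hi+B.hi = [-1.7+3.4, 2.5+3.4, 22.7+3.4] = [1.700,5.900,26.100]
diag = √(14.5²+23.9²+19.8²) = √1173.5 = 34.256


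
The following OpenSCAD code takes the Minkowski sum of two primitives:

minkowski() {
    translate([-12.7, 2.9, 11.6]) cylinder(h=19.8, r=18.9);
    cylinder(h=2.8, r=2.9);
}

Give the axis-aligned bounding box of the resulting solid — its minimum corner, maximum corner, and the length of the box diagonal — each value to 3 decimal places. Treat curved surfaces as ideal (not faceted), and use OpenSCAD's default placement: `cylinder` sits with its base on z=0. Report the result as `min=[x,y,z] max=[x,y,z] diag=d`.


A = translate([-12.7, 2.9, 11.6]) cylinder(h=19.8, r=18.9) → bbox [-31.6,-16,11.6] .. [6.2,21.8,31.4]
B = cylinder(h=2.8, r=2.9) → bbox [-2.9,-2.9,0] .. [2.9,2.9,2.8]
lo = A.lo+B.lo = [-31.6-2.9, -16-2.9, 11.6+0] = [-34.500,-18.900,11.600]
hi = A.hi+B.hi = [6.2+2.9, 21.8+2.9, 31.4+2.8] = [9.100,24.700,34.200]
diag = √(43.6²+43.6²+22.6²) = √4312.68 = 65.671

min=[-34.500,-18.900,11.600] max=[9.100,24.700,34.200] diag=65.671


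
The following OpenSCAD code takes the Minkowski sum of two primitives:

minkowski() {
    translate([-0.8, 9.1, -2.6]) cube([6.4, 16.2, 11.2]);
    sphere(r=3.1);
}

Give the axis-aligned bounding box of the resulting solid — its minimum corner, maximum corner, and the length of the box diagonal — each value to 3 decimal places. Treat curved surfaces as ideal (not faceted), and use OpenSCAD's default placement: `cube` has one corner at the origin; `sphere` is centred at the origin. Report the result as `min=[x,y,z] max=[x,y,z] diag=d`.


min=[-3.900,6.000,-5.700] max=[8.700,28.400,11.700] diag=31.037

A = translate([-0.8, 9.1, -2.6]) cube([6.4, 16.2, 11.2]) → bbox [-0.8,9.1,-2.6] .. [5.6,25.3,8.6]
B = sphere(r=3.1) → bbox [-3.1,-3.1,-3.1] .. [3.1,3.1,3.1]
lo = A.lo+B.lo = [-0.8-3.1, 9.1-3.1, -2.6-3.1] = [-3.900,6.000,-5.700]
hi = A.hi+B.hi = [5.6+3.1, 25.3+3.1, 8.6+3.1] = [8.700,28.400,11.700]
diag = √(12.6²+22.4²+17.4²) = √963.28 = 31.037


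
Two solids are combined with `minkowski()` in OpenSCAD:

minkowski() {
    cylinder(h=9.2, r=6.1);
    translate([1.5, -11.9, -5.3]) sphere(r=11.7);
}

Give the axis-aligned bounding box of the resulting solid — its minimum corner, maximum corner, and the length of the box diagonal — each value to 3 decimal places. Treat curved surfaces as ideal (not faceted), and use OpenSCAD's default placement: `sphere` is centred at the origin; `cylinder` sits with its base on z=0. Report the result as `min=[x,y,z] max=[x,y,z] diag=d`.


A = translate([1.5, -11.9, -5.3]) sphere(r=11.7) → bbox [-10.2,-23.6,-17] .. [13.2,-0.2,6.4]
B = cylinder(h=9.2, r=6.1) → bbox [-6.1,-6.1,0] .. [6.1,6.1,9.2]
lo = A.lo+B.lo = [-10.2-6.1, -23.6-6.1, -17+0] = [-16.300,-29.700,-17.000]
hi = A.hi+B.hi = [13.2+6.1, -0.2+6.1, 6.4+9.2] = [19.300,5.900,15.600]
diag = √(35.6²+35.6²+32.6²) = √3597.48 = 59.979

min=[-16.300,-29.700,-17.000] max=[19.300,5.900,15.600] diag=59.979


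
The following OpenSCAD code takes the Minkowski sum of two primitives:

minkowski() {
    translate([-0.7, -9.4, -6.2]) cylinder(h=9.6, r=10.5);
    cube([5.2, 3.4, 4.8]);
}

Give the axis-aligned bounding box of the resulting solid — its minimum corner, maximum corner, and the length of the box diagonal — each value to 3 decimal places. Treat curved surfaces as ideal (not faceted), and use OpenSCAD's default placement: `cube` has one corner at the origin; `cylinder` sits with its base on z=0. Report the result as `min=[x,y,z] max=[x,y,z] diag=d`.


min=[-11.200,-19.900,-6.200] max=[15.000,4.500,8.200] diag=38.590

A = translate([-0.7, -9.4, -6.2]) cylinder(h=9.6, r=10.5) → bbox [-11.2,-19.9,-6.2] .. [9.8,1.1,3.4]
B = cube([5.2, 3.4, 4.8]) → bbox [0,0,0] .. [5.2,3.4,4.8]
lo = A.lo+B.lo = [-11.2+0, -19.9+0, -6.2+0] = [-11.200,-19.900,-6.200]
hi = A.hi+B.hi = [9.8+5.2, 1.1+3.4, 3.4+4.8] = [15.000,4.500,8.200]
diag = √(26.2²+24.4²+14.4²) = √1489.16 = 38.590


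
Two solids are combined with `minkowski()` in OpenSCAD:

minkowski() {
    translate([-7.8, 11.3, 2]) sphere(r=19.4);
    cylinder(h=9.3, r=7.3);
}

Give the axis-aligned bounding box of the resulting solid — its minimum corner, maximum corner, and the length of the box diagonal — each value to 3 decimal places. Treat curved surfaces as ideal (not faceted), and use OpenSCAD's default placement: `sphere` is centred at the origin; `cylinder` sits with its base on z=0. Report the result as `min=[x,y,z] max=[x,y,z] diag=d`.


A = translate([-7.8, 11.3, 2]) sphere(r=19.4) → bbox [-27.2,-8.1,-17.4] .. [11.6,30.7,21.4]
B = cylinder(h=9.3, r=7.3) → bbox [-7.3,-7.3,0] .. [7.3,7.3,9.3]
lo = A.lo+B.lo = [-27.2-7.3, -8.1-7.3, -17.4+0] = [-34.500,-15.400,-17.400]
hi = A.hi+B.hi = [11.6+7.3, 30.7+7.3, 21.4+9.3] = [18.900,38.000,30.700]
diag = √(53.4²+53.4²+48.1²) = √8016.73 = 89.536

min=[-34.500,-15.400,-17.400] max=[18.900,38.000,30.700] diag=89.536


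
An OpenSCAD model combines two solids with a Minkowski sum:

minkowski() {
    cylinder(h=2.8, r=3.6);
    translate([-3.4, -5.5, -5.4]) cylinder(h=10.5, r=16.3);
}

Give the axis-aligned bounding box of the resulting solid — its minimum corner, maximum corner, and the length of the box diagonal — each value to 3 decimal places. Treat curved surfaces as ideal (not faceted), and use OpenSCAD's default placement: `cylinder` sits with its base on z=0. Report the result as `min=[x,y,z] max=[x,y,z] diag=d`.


min=[-23.300,-25.400,-5.400] max=[16.500,14.400,7.900] diag=57.836

A = translate([-3.4, -5.5, -5.4]) cylinder(h=10.5, r=16.3) → bbox [-19.7,-21.8,-5.4] .. [12.9,10.8,5.1]
B = cylinder(h=2.8, r=3.6) → bbox [-3.6,-3.6,0] .. [3.6,3.6,2.8]
lo = A.lo+B.lo = [-19.7-3.6, -21.8-3.6, -5.4+0] = [-23.300,-25.400,-5.400]
hi = A.hi+B.hi = [12.9+3.6, 10.8+3.6, 5.1+2.8] = [16.500,14.400,7.900]
diag = √(39.8²+39.8²+13.3²) = √3344.97 = 57.836


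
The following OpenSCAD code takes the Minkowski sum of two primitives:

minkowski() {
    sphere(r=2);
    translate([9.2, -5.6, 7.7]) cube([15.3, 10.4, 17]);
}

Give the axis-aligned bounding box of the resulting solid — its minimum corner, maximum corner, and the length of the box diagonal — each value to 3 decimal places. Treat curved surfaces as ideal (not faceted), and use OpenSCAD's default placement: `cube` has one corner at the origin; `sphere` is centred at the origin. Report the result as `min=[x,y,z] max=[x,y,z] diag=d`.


min=[7.200,-7.600,5.700] max=[26.500,6.800,26.700] diag=31.951

A = translate([9.2, -5.6, 7.7]) cube([15.3, 10.4, 17]) → bbox [9.2,-5.6,7.7] .. [24.5,4.8,24.7]
B = sphere(r=2) → bbox [-2,-2,-2] .. [2,2,2]
lo = A.lo+B.lo = [9.2-2, -5.6-2, 7.7-2] = [7.200,-7.600,5.700]
hi = A.hi+B.hi = [24.5+2, 4.8+2, 24.7+2] = [26.500,6.800,26.700]
diag = √(19.3²+14.4²+21²) = √1020.85 = 31.951


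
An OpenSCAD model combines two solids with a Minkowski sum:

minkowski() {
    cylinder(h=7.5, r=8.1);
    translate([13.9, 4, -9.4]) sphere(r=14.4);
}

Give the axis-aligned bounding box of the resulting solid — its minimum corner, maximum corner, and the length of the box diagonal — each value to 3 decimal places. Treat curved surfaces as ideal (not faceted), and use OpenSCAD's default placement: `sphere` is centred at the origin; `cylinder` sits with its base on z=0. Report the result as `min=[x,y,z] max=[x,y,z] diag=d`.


A = translate([13.9, 4, -9.4]) sphere(r=14.4) → bbox [-0.5,-10.4,-23.8] .. [28.3,18.4,5]
B = cylinder(h=7.5, r=8.1) → bbox [-8.1,-8.1,0] .. [8.1,8.1,7.5]
lo = A.lo+B.lo = [-0.5-8.1, -10.4-8.1, -23.8+0] = [-8.600,-18.500,-23.800]
hi = A.hi+B.hi = [28.3+8.1, 18.4+8.1, 5+7.5] = [36.400,26.500,12.500]
diag = √(45²+45²+36.3²) = √5367.69 = 73.265

min=[-8.600,-18.500,-23.800] max=[36.400,26.500,12.500] diag=73.265


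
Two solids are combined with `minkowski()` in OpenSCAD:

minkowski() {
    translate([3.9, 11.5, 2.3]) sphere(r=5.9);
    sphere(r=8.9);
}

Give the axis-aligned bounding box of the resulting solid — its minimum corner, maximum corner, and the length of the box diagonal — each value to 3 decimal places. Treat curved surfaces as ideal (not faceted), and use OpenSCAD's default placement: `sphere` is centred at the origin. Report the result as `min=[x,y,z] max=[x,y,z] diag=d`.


A = translate([3.9, 11.5, 2.3]) sphere(r=5.9) → bbox [-2,5.6,-3.6] .. [9.8,17.4,8.2]
B = sphere(r=8.9) → bbox [-8.9,-8.9,-8.9] .. [8.9,8.9,8.9]
lo = A.lo+B.lo = [-2-8.9, 5.6-8.9, -3.6-8.9] = [-10.900,-3.300,-12.500]
hi = A.hi+B.hi = [9.8+8.9, 17.4+8.9, 8.2+8.9] = [18.700,26.300,17.100]
diag = √(29.6²+29.6²+29.6²) = √2628.48 = 51.269

min=[-10.900,-3.300,-12.500] max=[18.700,26.300,17.100] diag=51.269


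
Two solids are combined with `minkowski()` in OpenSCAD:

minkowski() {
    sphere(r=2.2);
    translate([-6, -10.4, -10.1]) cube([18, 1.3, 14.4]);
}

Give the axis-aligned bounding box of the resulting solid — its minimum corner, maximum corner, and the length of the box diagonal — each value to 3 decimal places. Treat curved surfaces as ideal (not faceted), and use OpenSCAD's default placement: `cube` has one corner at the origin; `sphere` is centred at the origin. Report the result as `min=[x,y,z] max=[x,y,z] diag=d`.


A = translate([-6, -10.4, -10.1]) cube([18, 1.3, 14.4]) → bbox [-6,-10.4,-10.1] .. [12,-9.1,4.3]
B = sphere(r=2.2) → bbox [-2.2,-2.2,-2.2] .. [2.2,2.2,2.2]
lo = A.lo+B.lo = [-6-2.2, -10.4-2.2, -10.1-2.2] = [-8.200,-12.600,-12.300]
hi = A.hi+B.hi = [12+2.2, -9.1+2.2, 4.3+2.2] = [14.200,-6.900,6.500]
diag = √(22.4²+5.7²+18.8²) = √887.69 = 29.794

min=[-8.200,-12.600,-12.300] max=[14.200,-6.900,6.500] diag=29.794


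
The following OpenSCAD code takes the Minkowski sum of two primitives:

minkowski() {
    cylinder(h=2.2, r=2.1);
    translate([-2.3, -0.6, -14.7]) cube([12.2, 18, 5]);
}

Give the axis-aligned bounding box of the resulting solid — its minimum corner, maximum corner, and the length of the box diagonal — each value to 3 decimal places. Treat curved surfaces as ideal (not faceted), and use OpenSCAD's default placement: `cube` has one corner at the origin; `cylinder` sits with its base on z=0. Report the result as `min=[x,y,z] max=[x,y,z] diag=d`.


min=[-4.400,-2.700,-14.700] max=[12.000,19.500,-7.500] diag=28.524

A = translate([-2.3, -0.6, -14.7]) cube([12.2, 18, 5]) → bbox [-2.3,-0.6,-14.7] .. [9.9,17.4,-9.7]
B = cylinder(h=2.2, r=2.1) → bbox [-2.1,-2.1,0] .. [2.1,2.1,2.2]
lo = A.lo+B.lo = [-2.3-2.1, -0.6-2.1, -14.7+0] = [-4.400,-2.700,-14.700]
hi = A.hi+B.hi = [9.9+2.1, 17.4+2.1, -9.7+2.2] = [12.000,19.500,-7.500]
diag = √(16.4²+22.2²+7.2²) = √813.64 = 28.524


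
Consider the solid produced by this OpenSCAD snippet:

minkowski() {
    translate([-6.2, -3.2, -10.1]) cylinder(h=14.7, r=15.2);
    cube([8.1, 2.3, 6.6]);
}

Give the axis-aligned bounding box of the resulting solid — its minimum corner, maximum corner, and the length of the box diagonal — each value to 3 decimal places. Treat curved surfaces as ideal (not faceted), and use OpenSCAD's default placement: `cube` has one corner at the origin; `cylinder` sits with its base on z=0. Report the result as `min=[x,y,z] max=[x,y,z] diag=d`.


A = translate([-6.2, -3.2, -10.1]) cylinder(h=14.7, r=15.2) → bbox [-21.4,-18.4,-10.1] .. [9,12,4.6]
B = cube([8.1, 2.3, 6.6]) → bbox [0,0,0] .. [8.1,2.3,6.6]
lo = A.lo+B.lo = [-21.4+0, -18.4+0, -10.1+0] = [-21.400,-18.400,-10.100]
hi = A.hi+B.hi = [9+8.1, 12+2.3, 4.6+6.6] = [17.100,14.300,11.200]
diag = √(38.5²+32.7²+21.3²) = √3005.23 = 54.820

min=[-21.400,-18.400,-10.100] max=[17.100,14.300,11.200] diag=54.820


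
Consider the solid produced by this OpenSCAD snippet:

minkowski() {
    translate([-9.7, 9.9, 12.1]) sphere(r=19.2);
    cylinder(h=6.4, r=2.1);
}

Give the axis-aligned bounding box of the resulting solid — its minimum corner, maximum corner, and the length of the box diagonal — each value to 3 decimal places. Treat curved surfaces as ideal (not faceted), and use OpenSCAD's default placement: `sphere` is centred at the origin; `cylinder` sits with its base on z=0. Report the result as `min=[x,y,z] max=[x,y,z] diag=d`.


A = translate([-9.7, 9.9, 12.1]) sphere(r=19.2) → bbox [-28.9,-9.3,-7.1] .. [9.5,29.1,31.3]
B = cylinder(h=6.4, r=2.1) → bbox [-2.1,-2.1,0] .. [2.1,2.1,6.4]
lo = A.lo+B.lo = [-28.9-2.1, -9.3-2.1, -7.1+0] = [-31.000,-11.400,-7.100]
hi = A.hi+B.hi = [9.5+2.1, 29.1+2.1, 31.3+6.4] = [11.600,31.200,37.700]
diag = √(42.6²+42.6²+44.8²) = √5636.56 = 75.077

min=[-31.000,-11.400,-7.100] max=[11.600,31.200,37.700] diag=75.077


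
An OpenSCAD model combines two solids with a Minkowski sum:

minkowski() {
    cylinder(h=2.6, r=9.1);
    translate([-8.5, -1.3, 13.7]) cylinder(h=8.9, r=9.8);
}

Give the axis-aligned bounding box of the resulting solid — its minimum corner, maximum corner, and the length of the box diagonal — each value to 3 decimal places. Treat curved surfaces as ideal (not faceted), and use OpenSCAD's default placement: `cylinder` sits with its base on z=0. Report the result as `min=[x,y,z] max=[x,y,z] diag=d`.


min=[-27.400,-20.200,13.700] max=[10.400,17.600,25.200] diag=54.680

A = translate([-8.5, -1.3, 13.7]) cylinder(h=8.9, r=9.8) → bbox [-18.3,-11.1,13.7] .. [1.3,8.5,22.6]
B = cylinder(h=2.6, r=9.1) → bbox [-9.1,-9.1,0] .. [9.1,9.1,2.6]
lo = A.lo+B.lo = [-18.3-9.1, -11.1-9.1, 13.7+0] = [-27.400,-20.200,13.700]
hi = A.hi+B.hi = [1.3+9.1, 8.5+9.1, 22.6+2.6] = [10.400,17.600,25.200]
diag = √(37.8²+37.8²+11.5²) = √2989.93 = 54.680


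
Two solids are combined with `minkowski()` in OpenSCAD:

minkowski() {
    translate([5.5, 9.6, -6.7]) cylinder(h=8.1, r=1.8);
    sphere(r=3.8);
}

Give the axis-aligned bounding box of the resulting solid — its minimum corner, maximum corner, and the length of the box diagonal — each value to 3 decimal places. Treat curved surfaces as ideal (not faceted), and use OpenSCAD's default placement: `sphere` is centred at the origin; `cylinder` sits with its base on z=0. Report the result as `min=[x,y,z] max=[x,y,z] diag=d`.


min=[-0.100,4.000,-10.500] max=[11.100,15.200,5.200] diag=22.302

A = translate([5.5, 9.6, -6.7]) cylinder(h=8.1, r=1.8) → bbox [3.7,7.8,-6.7] .. [7.3,11.4,1.4]
B = sphere(r=3.8) → bbox [-3.8,-3.8,-3.8] .. [3.8,3.8,3.8]
lo = A.lo+B.lo = [3.7-3.8, 7.8-3.8, -6.7-3.8] = [-0.100,4.000,-10.500]
hi = A.hi+B.hi = [7.3+3.8, 11.4+3.8, 1.4+3.8] = [11.100,15.200,5.200]
diag = √(11.2²+11.2²+15.7²) = √497.37 = 22.302


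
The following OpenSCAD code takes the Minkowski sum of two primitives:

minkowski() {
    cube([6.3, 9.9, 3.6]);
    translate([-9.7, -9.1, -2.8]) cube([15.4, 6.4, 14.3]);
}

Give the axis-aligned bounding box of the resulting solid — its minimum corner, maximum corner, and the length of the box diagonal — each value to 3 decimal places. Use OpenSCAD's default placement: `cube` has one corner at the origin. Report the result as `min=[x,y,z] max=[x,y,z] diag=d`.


min=[-9.700,-9.100,-2.800] max=[12.000,7.200,15.100] diag=32.511

A = translate([-9.7, -9.1, -2.8]) cube([15.4, 6.4, 14.3]) → bbox [-9.7,-9.1,-2.8] .. [5.7,-2.7,11.5]
B = cube([6.3, 9.9, 3.6]) → bbox [0,0,0] .. [6.3,9.9,3.6]
lo = A.lo+B.lo = [-9.7+0, -9.1+0, -2.8+0] = [-9.700,-9.100,-2.800]
hi = A.hi+B.hi = [5.7+6.3, -2.7+9.9, 11.5+3.6] = [12.000,7.200,15.100]
diag = √(21.7²+16.3²+17.9²) = √1056.99 = 32.511


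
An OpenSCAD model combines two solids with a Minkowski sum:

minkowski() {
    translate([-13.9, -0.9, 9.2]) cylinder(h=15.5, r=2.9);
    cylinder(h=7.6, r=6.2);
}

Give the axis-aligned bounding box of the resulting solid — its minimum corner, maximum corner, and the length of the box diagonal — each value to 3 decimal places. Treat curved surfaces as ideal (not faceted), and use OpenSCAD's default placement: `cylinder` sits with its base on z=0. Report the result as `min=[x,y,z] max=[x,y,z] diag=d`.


A = translate([-13.9, -0.9, 9.2]) cylinder(h=15.5, r=2.9) → bbox [-16.8,-3.8,9.2] .. [-11,2,24.7]
B = cylinder(h=7.6, r=6.2) → bbox [-6.2,-6.2,0] .. [6.2,6.2,7.6]
lo = A.lo+B.lo = [-16.8-6.2, -3.8-6.2, 9.2+0] = [-23.000,-10.000,9.200]
hi = A.hi+B.hi = [-11+6.2, 2+6.2, 24.7+7.6] = [-4.800,8.200,32.300]
diag = √(18.2²+18.2²+23.1²) = √1196.09 = 34.585

min=[-23.000,-10.000,9.200] max=[-4.800,8.200,32.300] diag=34.585


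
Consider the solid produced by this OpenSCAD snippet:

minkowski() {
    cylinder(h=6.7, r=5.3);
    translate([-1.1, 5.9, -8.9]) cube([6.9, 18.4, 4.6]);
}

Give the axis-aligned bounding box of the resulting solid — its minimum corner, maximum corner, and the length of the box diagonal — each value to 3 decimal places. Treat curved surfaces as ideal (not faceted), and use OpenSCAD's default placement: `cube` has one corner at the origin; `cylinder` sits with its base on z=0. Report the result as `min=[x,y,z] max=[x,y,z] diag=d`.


min=[-6.400,0.600,-8.900] max=[11.100,29.600,2.400] diag=35.706

A = translate([-1.1, 5.9, -8.9]) cube([6.9, 18.4, 4.6]) → bbox [-1.1,5.9,-8.9] .. [5.8,24.3,-4.3]
B = cylinder(h=6.7, r=5.3) → bbox [-5.3,-5.3,0] .. [5.3,5.3,6.7]
lo = A.lo+B.lo = [-1.1-5.3, 5.9-5.3, -8.9+0] = [-6.400,0.600,-8.900]
hi = A.hi+B.hi = [5.8+5.3, 24.3+5.3, -4.3+6.7] = [11.100,29.600,2.400]
diag = √(17.5²+29²+11.3²) = √1274.94 = 35.706
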